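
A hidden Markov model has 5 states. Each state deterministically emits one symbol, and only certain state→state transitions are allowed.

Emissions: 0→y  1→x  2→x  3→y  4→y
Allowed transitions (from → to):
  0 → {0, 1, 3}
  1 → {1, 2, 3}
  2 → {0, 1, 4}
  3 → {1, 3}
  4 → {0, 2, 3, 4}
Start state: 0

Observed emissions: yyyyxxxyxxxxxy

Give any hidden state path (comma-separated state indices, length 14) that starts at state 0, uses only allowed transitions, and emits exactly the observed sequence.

0,0,3,3,1,2,1,3,1,1,1,1,1,3

  [0] y  {0,3,4}  => 0  start
  [1] y  {0,3,4}  => 0  0->0 ok
  [2] y  {0,3,4}  => 3  0->3 ok
  [3] y  {0,3,4}  => 3  3->3 ok
  [4] x  {1,2}  => 1  3->1 ok
  [5] x  {1,2}  => 2  1->2 ok
  [6] x  {1,2}  => 1  2->1 ok
  [7] y  {0,3,4}  => 3  1->3 ok
  [8] x  {1,2}  => 1  3->1 ok
  [9] x  {1,2}  => 1  1->1 ok
  [10] x  {1,2}  => 1  1->1 ok
  [11] x  {1,2}  => 1  1->1 ok
  [12] x  {1,2}  => 1  1->1 ok
  [13] y  {0,3,4}  => 3  1->3 ok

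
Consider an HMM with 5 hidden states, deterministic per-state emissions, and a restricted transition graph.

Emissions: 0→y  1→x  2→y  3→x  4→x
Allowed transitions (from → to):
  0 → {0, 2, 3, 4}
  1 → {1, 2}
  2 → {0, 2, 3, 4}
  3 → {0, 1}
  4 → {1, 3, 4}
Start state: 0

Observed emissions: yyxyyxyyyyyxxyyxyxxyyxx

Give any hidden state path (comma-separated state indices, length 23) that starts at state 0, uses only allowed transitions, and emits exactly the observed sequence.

  t0 'y' -> {0,2}, take 0 (start)
  t1 'y' -> {0,2}, take 0 (0->0 ok)
  t2 'x' -> {1,3,4}, take 3 (0->3 ok)
  t3 'y' -> {0,2}, take 0 (3->0 ok)
  t4 'y' -> {0,2}, take 2 (0->2 ok)
  t5 'x' -> {1,3,4}, take 3 (2->3 ok)
  t6 'y' -> {0,2}, take 0 (3->0 ok)
  t7 'y' -> {0,2}, take 0 (0->0 ok)
  t8 'y' -> {0,2}, take 0 (0->0 ok)
  t9 'y' -> {0,2}, take 2 (0->2 ok)
  t10 'y' -> {0,2}, take 0 (2->0 ok)
  t11 'x' -> {1,3,4}, take 4 (0->4 ok)
  t12 'x' -> {1,3,4}, take 3 (4->3 ok)
  t13 'y' -> {0,2}, take 0 (3->0 ok)
  t14 'y' -> {0,2}, take 0 (0->0 ok)
  t15 'x' -> {1,3,4}, take 3 (0->3 ok)
  t16 'y' -> {0,2}, take 0 (3->0 ok)
  t17 'x' -> {1,3,4}, take 3 (0->3 ok)
  t18 'x' -> {1,3,4}, take 1 (3->1 ok)
  t19 'y' -> {0,2}, take 2 (1->2 ok)
  t20 'y' -> {0,2}, take 0 (2->0 ok)
  t21 'x' -> {1,3,4}, take 3 (0->3 ok)
  t22 'x' -> {1,3,4}, take 1 (3->1 ok)

0,0,3,0,2,3,0,0,0,2,0,4,3,0,0,3,0,3,1,2,0,3,1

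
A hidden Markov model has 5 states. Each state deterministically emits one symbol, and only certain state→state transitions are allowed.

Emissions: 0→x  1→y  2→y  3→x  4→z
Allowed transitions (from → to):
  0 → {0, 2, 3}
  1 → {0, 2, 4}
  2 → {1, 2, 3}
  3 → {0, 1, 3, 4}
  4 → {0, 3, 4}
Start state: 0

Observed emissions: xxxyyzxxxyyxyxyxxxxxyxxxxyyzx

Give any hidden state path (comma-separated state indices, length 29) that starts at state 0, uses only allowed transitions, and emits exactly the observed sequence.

0,0,0,2,1,4,0,0,3,1,2,3,1,0,2,3,0,3,0,3,1,0,3,0,0,2,1,4,0

  t0 'x' -> {0,3}, take 0 (start)
  t1 'x' -> {0,3}, take 0 (0->0 ok)
  t2 'x' -> {0,3}, take 0 (0->0 ok)
  t3 'y' -> {1,2}, take 2 (0->2 ok)
  t4 'y' -> {1,2}, take 1 (2->1 ok)
  t5 'z' -> {4}, take 4 (1->4 ok)
  t6 'x' -> {0,3}, take 0 (4->0 ok)
  t7 'x' -> {0,3}, take 0 (0->0 ok)
  t8 'x' -> {0,3}, take 3 (0->3 ok)
  t9 'y' -> {1,2}, take 1 (3->1 ok)
  t10 'y' -> {1,2}, take 2 (1->2 ok)
  t11 'x' -> {0,3}, take 3 (2->3 ok)
  t12 'y' -> {1,2}, take 1 (3->1 ok)
  t13 'x' -> {0,3}, take 0 (1->0 ok)
  t14 'y' -> {1,2}, take 2 (0->2 ok)
  t15 'x' -> {0,3}, take 3 (2->3 ok)
  t16 'x' -> {0,3}, take 0 (3->0 ok)
  t17 'x' -> {0,3}, take 3 (0->3 ok)
  t18 'x' -> {0,3}, take 0 (3->0 ok)
  t19 'x' -> {0,3}, take 3 (0->3 ok)
  t20 'y' -> {1,2}, take 1 (3->1 ok)
  t21 'x' -> {0,3}, take 0 (1->0 ok)
  t22 'x' -> {0,3}, take 3 (0->3 ok)
  t23 'x' -> {0,3}, take 0 (3->0 ok)
  t24 'x' -> {0,3}, take 0 (0->0 ok)
  t25 'y' -> {1,2}, take 2 (0->2 ok)
  t26 'y' -> {1,2}, take 1 (2->1 ok)
  t27 'z' -> {4}, take 4 (1->4 ok)
  t28 'x' -> {0,3}, take 0 (4->0 ok)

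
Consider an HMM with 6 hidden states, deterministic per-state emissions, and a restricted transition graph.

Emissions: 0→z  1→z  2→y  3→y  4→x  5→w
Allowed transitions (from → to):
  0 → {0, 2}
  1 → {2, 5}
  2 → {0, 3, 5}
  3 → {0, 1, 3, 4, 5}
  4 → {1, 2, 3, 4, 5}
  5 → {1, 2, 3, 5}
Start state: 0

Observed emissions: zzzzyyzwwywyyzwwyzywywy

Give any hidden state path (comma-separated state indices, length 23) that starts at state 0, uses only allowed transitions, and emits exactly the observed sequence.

0,0,0,0,2,3,1,5,5,2,5,3,3,1,5,5,2,0,2,5,2,5,2

  pos 0: z in {0,1}, choose 0; start
  pos 1: z in {0,1}, choose 0; 0->0 ok
  pos 2: z in {0,1}, choose 0; 0->0 ok
  pos 3: z in {0,1}, choose 0; 0->0 ok
  pos 4: y in {2,3}, choose 2; 0->2 ok
  pos 5: y in {2,3}, choose 3; 2->3 ok
  pos 6: z in {0,1}, choose 1; 3->1 ok
  pos 7: w in {5}, choose 5; 1->5 ok
  pos 8: w in {5}, choose 5; 5->5 ok
  pos 9: y in {2,3}, choose 2; 5->2 ok
  pos 10: w in {5}, choose 5; 2->5 ok
  pos 11: y in {2,3}, choose 3; 5->3 ok
  pos 12: y in {2,3}, choose 3; 3->3 ok
  pos 13: z in {0,1}, choose 1; 3->1 ok
  pos 14: w in {5}, choose 5; 1->5 ok
  pos 15: w in {5}, choose 5; 5->5 ok
  pos 16: y in {2,3}, choose 2; 5->2 ok
  pos 17: z in {0,1}, choose 0; 2->0 ok
  pos 18: y in {2,3}, choose 2; 0->2 ok
  pos 19: w in {5}, choose 5; 2->5 ok
  pos 20: y in {2,3}, choose 2; 5->2 ok
  pos 21: w in {5}, choose 5; 2->5 ok
  pos 22: y in {2,3}, choose 2; 5->2 ok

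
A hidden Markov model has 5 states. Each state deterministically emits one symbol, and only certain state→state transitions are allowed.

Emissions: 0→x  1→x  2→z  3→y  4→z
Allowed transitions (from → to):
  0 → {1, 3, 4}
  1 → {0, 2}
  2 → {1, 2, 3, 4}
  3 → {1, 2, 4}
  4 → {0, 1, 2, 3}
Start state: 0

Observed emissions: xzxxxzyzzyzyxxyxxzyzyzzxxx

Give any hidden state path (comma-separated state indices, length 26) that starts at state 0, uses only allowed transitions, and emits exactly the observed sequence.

0,4,1,0,1,2,3,2,2,3,2,3,1,0,3,1,0,4,3,4,3,2,4,1,0,1

  [0] x  {0,1}  => 0  start
  [1] z  {2,4}  => 4  0->4 ok
  [2] x  {0,1}  => 1  4->1 ok
  [3] x  {0,1}  => 0  1->0 ok
  [4] x  {0,1}  => 1  0->1 ok
  [5] z  {2,4}  => 2  1->2 ok
  [6] y  {3}  => 3  2->3 ok
  [7] z  {2,4}  => 2  3->2 ok
  [8] z  {2,4}  => 2  2->2 ok
  [9] y  {3}  => 3  2->3 ok
  [10] z  {2,4}  => 2  3->2 ok
  [11] y  {3}  => 3  2->3 ok
  [12] x  {0,1}  => 1  3->1 ok
  [13] x  {0,1}  => 0  1->0 ok
  [14] y  {3}  => 3  0->3 ok
  [15] x  {0,1}  => 1  3->1 ok
  [16] x  {0,1}  => 0  1->0 ok
  [17] z  {2,4}  => 4  0->4 ok
  [18] y  {3}  => 3  4->3 ok
  [19] z  {2,4}  => 4  3->4 ok
  [20] y  {3}  => 3  4->3 ok
  [21] z  {2,4}  => 2  3->2 ok
  [22] z  {2,4}  => 4  2->4 ok
  [23] x  {0,1}  => 1  4->1 ok
  [24] x  {0,1}  => 0  1->0 ok
  [25] x  {0,1}  => 1  0->1 ok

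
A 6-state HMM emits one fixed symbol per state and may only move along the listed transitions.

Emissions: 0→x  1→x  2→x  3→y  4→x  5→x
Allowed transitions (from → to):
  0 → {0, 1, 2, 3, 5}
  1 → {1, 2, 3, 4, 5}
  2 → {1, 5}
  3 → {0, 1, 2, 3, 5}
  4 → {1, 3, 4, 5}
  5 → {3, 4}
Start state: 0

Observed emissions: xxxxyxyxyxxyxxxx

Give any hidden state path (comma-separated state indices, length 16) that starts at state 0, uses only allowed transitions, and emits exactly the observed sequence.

0,5,4,4,3,1,3,0,3,0,1,3,2,5,4,1

  [0] x  {0,1,2,4,5}  => 0  start
  [1] x  {0,1,2,4,5}  => 5  0->5 ok
  [2] x  {0,1,2,4,5}  => 4  5->4 ok
  [3] x  {0,1,2,4,5}  => 4  4->4 ok
  [4] y  {3}  => 3  4->3 ok
  [5] x  {0,1,2,4,5}  => 1  3->1 ok
  [6] y  {3}  => 3  1->3 ok
  [7] x  {0,1,2,4,5}  => 0  3->0 ok
  [8] y  {3}  => 3  0->3 ok
  [9] x  {0,1,2,4,5}  => 0  3->0 ok
  [10] x  {0,1,2,4,5}  => 1  0->1 ok
  [11] y  {3}  => 3  1->3 ok
  [12] x  {0,1,2,4,5}  => 2  3->2 ok
  [13] x  {0,1,2,4,5}  => 5  2->5 ok
  [14] x  {0,1,2,4,5}  => 4  5->4 ok
  [15] x  {0,1,2,4,5}  => 1  4->1 ok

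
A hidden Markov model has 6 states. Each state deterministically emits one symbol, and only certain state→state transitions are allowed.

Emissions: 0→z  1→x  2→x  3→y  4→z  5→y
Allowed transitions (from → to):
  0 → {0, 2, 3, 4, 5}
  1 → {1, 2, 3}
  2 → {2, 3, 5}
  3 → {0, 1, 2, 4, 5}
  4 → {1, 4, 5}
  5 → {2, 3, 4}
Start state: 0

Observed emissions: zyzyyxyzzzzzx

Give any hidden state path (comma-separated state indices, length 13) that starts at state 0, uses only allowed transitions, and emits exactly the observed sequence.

  pos 0: z in {0,4}, choose 0; start
  pos 1: y in {3,5}, choose 5; 0->5 ok
  pos 2: z in {0,4}, choose 4; 5->4 ok
  pos 3: y in {3,5}, choose 5; 4->5 ok
  pos 4: y in {3,5}, choose 3; 5->3 ok
  pos 5: x in {1,2}, choose 1; 3->1 ok
  pos 6: y in {3,5}, choose 3; 1->3 ok
  pos 7: z in {0,4}, choose 0; 3->0 ok
  pos 8: z in {0,4}, choose 0; 0->0 ok
  pos 9: z in {0,4}, choose 0; 0->0 ok
  pos 10: z in {0,4}, choose 0; 0->0 ok
  pos 11: z in {0,4}, choose 4; 0->4 ok
  pos 12: x in {1,2}, choose 1; 4->1 ok

0,5,4,5,3,1,3,0,0,0,0,4,1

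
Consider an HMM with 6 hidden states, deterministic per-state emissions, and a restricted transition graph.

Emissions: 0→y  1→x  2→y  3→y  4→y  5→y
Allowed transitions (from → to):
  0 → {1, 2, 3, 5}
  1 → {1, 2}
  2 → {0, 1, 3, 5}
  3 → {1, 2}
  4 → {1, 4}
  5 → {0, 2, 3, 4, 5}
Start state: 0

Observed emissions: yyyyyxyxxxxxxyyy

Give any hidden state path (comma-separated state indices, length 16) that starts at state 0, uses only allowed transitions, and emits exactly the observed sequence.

0,3,2,5,4,1,2,1,1,1,1,1,1,2,5,4

  0: obs=y cand={0,2,3,4,5} pick 0 [start]
  1: obs=y cand={0,2,3,4,5} pick 3 [0->3 ok]
  2: obs=y cand={0,2,3,4,5} pick 2 [3->2 ok]
  3: obs=y cand={0,2,3,4,5} pick 5 [2->5 ok]
  4: obs=y cand={0,2,3,4,5} pick 4 [5->4 ok]
  5: obs=x cand={1} pick 1 [4->1 ok]
  6: obs=y cand={0,2,3,4,5} pick 2 [1->2 ok]
  7: obs=x cand={1} pick 1 [2->1 ok]
  8: obs=x cand={1} pick 1 [1->1 ok]
  9: obs=x cand={1} pick 1 [1->1 ok]
  10: obs=x cand={1} pick 1 [1->1 ok]
  11: obs=x cand={1} pick 1 [1->1 ok]
  12: obs=x cand={1} pick 1 [1->1 ok]
  13: obs=y cand={0,2,3,4,5} pick 2 [1->2 ok]
  14: obs=y cand={0,2,3,4,5} pick 5 [2->5 ok]
  15: obs=y cand={0,2,3,4,5} pick 4 [5->4 ok]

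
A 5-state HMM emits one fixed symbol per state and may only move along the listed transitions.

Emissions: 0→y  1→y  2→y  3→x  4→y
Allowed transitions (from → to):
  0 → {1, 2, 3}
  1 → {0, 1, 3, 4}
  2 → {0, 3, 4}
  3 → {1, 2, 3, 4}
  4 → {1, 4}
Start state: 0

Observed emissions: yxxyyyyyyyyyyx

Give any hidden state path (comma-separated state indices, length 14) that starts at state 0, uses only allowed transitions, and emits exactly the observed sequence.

0,3,3,4,1,0,2,4,4,4,4,4,1,3

  t0 'y' -> {0,1,2,4}, take 0 (start)
  t1 'x' -> {3}, take 3 (0->3 ok)
  t2 'x' -> {3}, take 3 (3->3 ok)
  t3 'y' -> {0,1,2,4}, take 4 (3->4 ok)
  t4 'y' -> {0,1,2,4}, take 1 (4->1 ok)
  t5 'y' -> {0,1,2,4}, take 0 (1->0 ok)
  t6 'y' -> {0,1,2,4}, take 2 (0->2 ok)
  t7 'y' -> {0,1,2,4}, take 4 (2->4 ok)
  t8 'y' -> {0,1,2,4}, take 4 (4->4 ok)
  t9 'y' -> {0,1,2,4}, take 4 (4->4 ok)
  t10 'y' -> {0,1,2,4}, take 4 (4->4 ok)
  t11 'y' -> {0,1,2,4}, take 4 (4->4 ok)
  t12 'y' -> {0,1,2,4}, take 1 (4->1 ok)
  t13 'x' -> {3}, take 3 (1->3 ok)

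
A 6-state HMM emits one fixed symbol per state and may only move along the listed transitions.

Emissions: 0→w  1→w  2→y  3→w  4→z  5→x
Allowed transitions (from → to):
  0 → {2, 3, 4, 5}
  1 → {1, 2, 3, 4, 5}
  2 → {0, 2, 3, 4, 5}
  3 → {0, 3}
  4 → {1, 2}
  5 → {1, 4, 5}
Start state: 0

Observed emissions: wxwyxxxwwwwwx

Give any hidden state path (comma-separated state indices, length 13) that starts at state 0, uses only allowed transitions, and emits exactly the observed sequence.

0,5,1,2,5,5,5,1,3,3,3,0,5

  [0] w  {0,1,3}  => 0  start
  [1] x  {5}  => 5  0->5 ok
  [2] w  {0,1,3}  => 1  5->1 ok
  [3] y  {2}  => 2  1->2 ok
  [4] x  {5}  => 5  2->5 ok
  [5] x  {5}  => 5  5->5 ok
  [6] x  {5}  => 5  5->5 ok
  [7] w  {0,1,3}  => 1  5->1 ok
  [8] w  {0,1,3}  => 3  1->3 ok
  [9] w  {0,1,3}  => 3  3->3 ok
  [10] w  {0,1,3}  => 3  3->3 ok
  [11] w  {0,1,3}  => 0  3->0 ok
  [12] x  {5}  => 5  0->5 ok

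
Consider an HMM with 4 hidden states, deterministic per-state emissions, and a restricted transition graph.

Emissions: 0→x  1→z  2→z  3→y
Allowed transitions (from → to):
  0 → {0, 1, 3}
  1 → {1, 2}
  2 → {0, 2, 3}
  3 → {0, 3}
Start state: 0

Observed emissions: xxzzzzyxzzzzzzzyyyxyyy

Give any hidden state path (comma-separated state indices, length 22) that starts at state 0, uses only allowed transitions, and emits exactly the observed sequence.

0,0,1,2,2,2,3,0,1,1,1,1,1,1,2,3,3,3,0,3,3,3

  pos 0: x in {0}, choose 0; start
  pos 1: x in {0}, choose 0; 0->0 ok
  pos 2: z in {1,2}, choose 1; 0->1 ok
  pos 3: z in {1,2}, choose 2; 1->2 ok
  pos 4: z in {1,2}, choose 2; 2->2 ok
  pos 5: z in {1,2}, choose 2; 2->2 ok
  pos 6: y in {3}, choose 3; 2->3 ok
  pos 7: x in {0}, choose 0; 3->0 ok
  pos 8: z in {1,2}, choose 1; 0->1 ok
  pos 9: z in {1,2}, choose 1; 1->1 ok
  pos 10: z in {1,2}, choose 1; 1->1 ok
  pos 11: z in {1,2}, choose 1; 1->1 ok
  pos 12: z in {1,2}, choose 1; 1->1 ok
  pos 13: z in {1,2}, choose 1; 1->1 ok
  pos 14: z in {1,2}, choose 2; 1->2 ok
  pos 15: y in {3}, choose 3; 2->3 ok
  pos 16: y in {3}, choose 3; 3->3 ok
  pos 17: y in {3}, choose 3; 3->3 ok
  pos 18: x in {0}, choose 0; 3->0 ok
  pos 19: y in {3}, choose 3; 0->3 ok
  pos 20: y in {3}, choose 3; 3->3 ok
  pos 21: y in {3}, choose 3; 3->3 ok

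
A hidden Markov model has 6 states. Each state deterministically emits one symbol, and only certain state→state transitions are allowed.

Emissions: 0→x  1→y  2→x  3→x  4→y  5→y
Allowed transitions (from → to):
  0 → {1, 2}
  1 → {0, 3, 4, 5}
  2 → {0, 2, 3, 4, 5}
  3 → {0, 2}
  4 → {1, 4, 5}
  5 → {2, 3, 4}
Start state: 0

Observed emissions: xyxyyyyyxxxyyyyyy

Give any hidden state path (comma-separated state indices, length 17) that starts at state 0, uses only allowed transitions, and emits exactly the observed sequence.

  t0 'x' -> {0,2,3}, take 0 (start)
  t1 'y' -> {1,4,5}, take 1 (0->1 ok)
  t2 'x' -> {0,2,3}, take 0 (1->0 ok)
  t3 'y' -> {1,4,5}, take 1 (0->1 ok)
  t4 'y' -> {1,4,5}, take 5 (1->5 ok)
  t5 'y' -> {1,4,5}, take 4 (5->4 ok)
  t6 'y' -> {1,4,5}, take 4 (4->4 ok)
  t7 'y' -> {1,4,5}, take 1 (4->1 ok)
  t8 'x' -> {0,2,3}, take 0 (1->0 ok)
  t9 'x' -> {0,2,3}, take 2 (0->2 ok)
  t10 'x' -> {0,2,3}, take 0 (2->0 ok)
  t11 'y' -> {1,4,5}, take 1 (0->1 ok)
  t12 'y' -> {1,4,5}, take 4 (1->4 ok)
  t13 'y' -> {1,4,5}, take 5 (4->5 ok)
  t14 'y' -> {1,4,5}, take 4 (5->4 ok)
  t15 'y' -> {1,4,5}, take 4 (4->4 ok)
  t16 'y' -> {1,4,5}, take 5 (4->5 ok)

0,1,0,1,5,4,4,1,0,2,0,1,4,5,4,4,5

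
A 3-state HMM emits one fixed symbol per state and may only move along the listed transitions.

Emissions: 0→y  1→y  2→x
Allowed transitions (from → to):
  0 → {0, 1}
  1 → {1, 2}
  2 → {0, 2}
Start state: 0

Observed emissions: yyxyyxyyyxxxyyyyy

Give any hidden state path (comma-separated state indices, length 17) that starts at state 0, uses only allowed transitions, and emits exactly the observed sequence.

0,1,2,0,1,2,0,1,1,2,2,2,0,0,0,0,1

  0: obs=y cand={0,1} pick 0 [start]
  1: obs=y cand={0,1} pick 1 [0->1 ok]
  2: obs=x cand={2} pick 2 [1->2 ok]
  3: obs=y cand={0,1} pick 0 [2->0 ok]
  4: obs=y cand={0,1} pick 1 [0->1 ok]
  5: obs=x cand={2} pick 2 [1->2 ok]
  6: obs=y cand={0,1} pick 0 [2->0 ok]
  7: obs=y cand={0,1} pick 1 [0->1 ok]
  8: obs=y cand={0,1} pick 1 [1->1 ok]
  9: obs=x cand={2} pick 2 [1->2 ok]
  10: obs=x cand={2} pick 2 [2->2 ok]
  11: obs=x cand={2} pick 2 [2->2 ok]
  12: obs=y cand={0,1} pick 0 [2->0 ok]
  13: obs=y cand={0,1} pick 0 [0->0 ok]
  14: obs=y cand={0,1} pick 0 [0->0 ok]
  15: obs=y cand={0,1} pick 0 [0->0 ok]
  16: obs=y cand={0,1} pick 1 [0->1 ok]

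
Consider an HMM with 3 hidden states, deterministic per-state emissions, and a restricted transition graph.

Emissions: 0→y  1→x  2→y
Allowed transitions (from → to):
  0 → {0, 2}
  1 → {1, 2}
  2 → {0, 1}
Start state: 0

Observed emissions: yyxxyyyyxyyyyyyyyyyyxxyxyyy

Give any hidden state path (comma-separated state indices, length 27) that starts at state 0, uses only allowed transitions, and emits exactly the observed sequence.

  pos 0: y in {0,2}, choose 0; start
  pos 1: y in {0,2}, choose 2; 0->2 ok
  pos 2: x in {1}, choose 1; 2->1 ok
  pos 3: x in {1}, choose 1; 1->1 ok
  pos 4: y in {0,2}, choose 2; 1->2 ok
  pos 5: y in {0,2}, choose 0; 2->0 ok
  pos 6: y in {0,2}, choose 0; 0->0 ok
  pos 7: y in {0,2}, choose 2; 0->2 ok
  pos 8: x in {1}, choose 1; 2->1 ok
  pos 9: y in {0,2}, choose 2; 1->2 ok
  pos 10: y in {0,2}, choose 0; 2->0 ok
  pos 11: y in {0,2}, choose 0; 0->0 ok
  pos 12: y in {0,2}, choose 2; 0->2 ok
  pos 13: y in {0,2}, choose 0; 2->0 ok
  pos 14: y in {0,2}, choose 2; 0->2 ok
  pos 15: y in {0,2}, choose 0; 2->0 ok
  pos 16: y in {0,2}, choose 0; 0->0 ok
  pos 17: y in {0,2}, choose 2; 0->2 ok
  pos 18: y in {0,2}, choose 0; 2->0 ok
  pos 19: y in {0,2}, choose 2; 0->2 ok
  pos 20: x in {1}, choose 1; 2->1 ok
  pos 21: x in {1}, choose 1; 1->1 ok
  pos 22: y in {0,2}, choose 2; 1->2 ok
  pos 23: x in {1}, choose 1; 2->1 ok
  pos 24: y in {0,2}, choose 2; 1->2 ok
  pos 25: y in {0,2}, choose 0; 2->0 ok
  pos 26: y in {0,2}, choose 0; 0->0 ok

0,2,1,1,2,0,0,2,1,2,0,0,2,0,2,0,0,2,0,2,1,1,2,1,2,0,0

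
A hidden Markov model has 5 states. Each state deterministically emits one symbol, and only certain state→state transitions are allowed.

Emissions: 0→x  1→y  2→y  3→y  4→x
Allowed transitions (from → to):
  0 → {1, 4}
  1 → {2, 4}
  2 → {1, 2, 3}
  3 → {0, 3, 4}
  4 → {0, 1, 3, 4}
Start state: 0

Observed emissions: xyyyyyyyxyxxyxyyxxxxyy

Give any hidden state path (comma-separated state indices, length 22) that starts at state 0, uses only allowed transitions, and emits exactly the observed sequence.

0,1,2,1,2,2,3,3,4,1,4,4,1,4,3,3,4,4,0,4,3,3

  t0 'x' -> {0,4}, take 0 (start)
  t1 'y' -> {1,2,3}, take 1 (0->1 ok)
  t2 'y' -> {1,2,3}, take 2 (1->2 ok)
  t3 'y' -> {1,2,3}, take 1 (2->1 ok)
  t4 'y' -> {1,2,3}, take 2 (1->2 ok)
  t5 'y' -> {1,2,3}, take 2 (2->2 ok)
  t6 'y' -> {1,2,3}, take 3 (2->3 ok)
  t7 'y' -> {1,2,3}, take 3 (3->3 ok)
  t8 'x' -> {0,4}, take 4 (3->4 ok)
  t9 'y' -> {1,2,3}, take 1 (4->1 ok)
  t10 'x' -> {0,4}, take 4 (1->4 ok)
  t11 'x' -> {0,4}, take 4 (4->4 ok)
  t12 'y' -> {1,2,3}, take 1 (4->1 ok)
  t13 'x' -> {0,4}, take 4 (1->4 ok)
  t14 'y' -> {1,2,3}, take 3 (4->3 ok)
  t15 'y' -> {1,2,3}, take 3 (3->3 ok)
  t16 'x' -> {0,4}, take 4 (3->4 ok)
  t17 'x' -> {0,4}, take 4 (4->4 ok)
  t18 'x' -> {0,4}, take 0 (4->0 ok)
  t19 'x' -> {0,4}, take 4 (0->4 ok)
  t20 'y' -> {1,2,3}, take 3 (4->3 ok)
  t21 'y' -> {1,2,3}, take 3 (3->3 ok)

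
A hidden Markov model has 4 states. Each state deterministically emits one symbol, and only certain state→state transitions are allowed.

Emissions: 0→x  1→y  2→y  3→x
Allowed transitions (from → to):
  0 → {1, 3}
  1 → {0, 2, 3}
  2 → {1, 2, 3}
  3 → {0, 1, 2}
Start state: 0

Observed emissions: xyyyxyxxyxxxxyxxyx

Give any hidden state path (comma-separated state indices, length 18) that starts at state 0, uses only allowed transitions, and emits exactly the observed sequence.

  pos 0: x in {0,3}, choose 0; start
  pos 1: y in {1,2}, choose 1; 0->1 ok
  pos 2: y in {1,2}, choose 2; 1->2 ok
  pos 3: y in {1,2}, choose 1; 2->1 ok
  pos 4: x in {0,3}, choose 3; 1->3 ok
  pos 5: y in {1,2}, choose 2; 3->2 ok
  pos 6: x in {0,3}, choose 3; 2->3 ok
  pos 7: x in {0,3}, choose 0; 3->0 ok
  pos 8: y in {1,2}, choose 1; 0->1 ok
  pos 9: x in {0,3}, choose 0; 1->0 ok
  pos 10: x in {0,3}, choose 3; 0->3 ok
  pos 11: x in {0,3}, choose 0; 3->0 ok
  pos 12: x in {0,3}, choose 3; 0->3 ok
  pos 13: y in {1,2}, choose 1; 3->1 ok
  pos 14: x in {0,3}, choose 0; 1->0 ok
  pos 15: x in {0,3}, choose 3; 0->3 ok
  pos 16: y in {1,2}, choose 2; 3->2 ok
  pos 17: x in {0,3}, choose 3; 2->3 ok

0,1,2,1,3,2,3,0,1,0,3,0,3,1,0,3,2,3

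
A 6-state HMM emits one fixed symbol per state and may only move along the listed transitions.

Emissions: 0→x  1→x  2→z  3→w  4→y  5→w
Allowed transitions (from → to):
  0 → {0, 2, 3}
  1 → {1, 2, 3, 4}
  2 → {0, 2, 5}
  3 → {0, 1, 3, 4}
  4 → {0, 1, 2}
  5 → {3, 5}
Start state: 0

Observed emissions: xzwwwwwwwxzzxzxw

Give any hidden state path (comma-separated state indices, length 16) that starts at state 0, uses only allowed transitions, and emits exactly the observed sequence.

  pos 0: x in {0,1}, choose 0; start
  pos 1: z in {2}, choose 2; 0->2 ok
  pos 2: w in {3,5}, choose 5; 2->5 ok
  pos 3: w in {3,5}, choose 5; 5->5 ok
  pos 4: w in {3,5}, choose 5; 5->5 ok
  pos 5: w in {3,5}, choose 5; 5->5 ok
  pos 6: w in {3,5}, choose 5; 5->5 ok
  pos 7: w in {3,5}, choose 3; 5->3 ok
  pos 8: w in {3,5}, choose 3; 3->3 ok
  pos 9: x in {0,1}, choose 1; 3->1 ok
  pos 10: z in {2}, choose 2; 1->2 ok
  pos 11: z in {2}, choose 2; 2->2 ok
  pos 12: x in {0,1}, choose 0; 2->0 ok
  pos 13: z in {2}, choose 2; 0->2 ok
  pos 14: x in {0,1}, choose 0; 2->0 ok
  pos 15: w in {3,5}, choose 3; 0->3 ok

0,2,5,5,5,5,5,3,3,1,2,2,0,2,0,3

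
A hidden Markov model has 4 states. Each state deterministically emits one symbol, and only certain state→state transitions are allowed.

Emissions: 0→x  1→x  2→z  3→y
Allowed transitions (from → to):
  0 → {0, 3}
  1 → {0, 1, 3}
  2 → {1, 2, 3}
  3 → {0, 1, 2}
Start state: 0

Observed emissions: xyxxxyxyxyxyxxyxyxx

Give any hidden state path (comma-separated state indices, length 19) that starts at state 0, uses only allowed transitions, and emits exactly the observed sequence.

0,3,0,0,0,3,1,3,0,3,1,3,0,0,3,1,3,1,1

  0: obs=x cand={0,1} pick 0 [start]
  1: obs=y cand={3} pick 3 [0->3 ok]
  2: obs=x cand={0,1} pick 0 [3->0 ok]
  3: obs=x cand={0,1} pick 0 [0->0 ok]
  4: obs=x cand={0,1} pick 0 [0->0 ok]
  5: obs=y cand={3} pick 3 [0->3 ok]
  6: obs=x cand={0,1} pick 1 [3->1 ok]
  7: obs=y cand={3} pick 3 [1->3 ok]
  8: obs=x cand={0,1} pick 0 [3->0 ok]
  9: obs=y cand={3} pick 3 [0->3 ok]
  10: obs=x cand={0,1} pick 1 [3->1 ok]
  11: obs=y cand={3} pick 3 [1->3 ok]
  12: obs=x cand={0,1} pick 0 [3->0 ok]
  13: obs=x cand={0,1} pick 0 [0->0 ok]
  14: obs=y cand={3} pick 3 [0->3 ok]
  15: obs=x cand={0,1} pick 1 [3->1 ok]
  16: obs=y cand={3} pick 3 [1->3 ok]
  17: obs=x cand={0,1} pick 1 [3->1 ok]
  18: obs=x cand={0,1} pick 1 [1->1 ok]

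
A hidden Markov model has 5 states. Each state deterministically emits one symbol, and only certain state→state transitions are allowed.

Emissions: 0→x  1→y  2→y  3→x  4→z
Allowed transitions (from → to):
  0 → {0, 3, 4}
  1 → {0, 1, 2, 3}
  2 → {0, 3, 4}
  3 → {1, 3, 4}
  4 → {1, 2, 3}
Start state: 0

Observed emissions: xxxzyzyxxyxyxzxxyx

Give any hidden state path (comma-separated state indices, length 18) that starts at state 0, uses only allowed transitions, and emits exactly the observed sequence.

  0: obs=x cand={0,3} pick 0 [start]
  1: obs=x cand={0,3} pick 0 [0->0 ok]
  2: obs=x cand={0,3} pick 3 [0->3 ok]
  3: obs=z cand={4} pick 4 [3->4 ok]
  4: obs=y cand={1,2} pick 2 [4->2 ok]
  5: obs=z cand={4} pick 4 [2->4 ok]
  6: obs=y cand={1,2} pick 2 [4->2 ok]
  7: obs=x cand={0,3} pick 3 [2->3 ok]
  8: obs=x cand={0,3} pick 3 [3->3 ok]
  9: obs=y cand={1,2} pick 1 [3->1 ok]
  10: obs=x cand={0,3} pick 3 [1->3 ok]
  11: obs=y cand={1,2} pick 1 [3->1 ok]
  12: obs=x cand={0,3} pick 0 [1->0 ok]
  13: obs=z cand={4} pick 4 [0->4 ok]
  14: obs=x cand={0,3} pick 3 [4->3 ok]
  15: obs=x cand={0,3} pick 3 [3->3 ok]
  16: obs=y cand={1,2} pick 1 [3->1 ok]
  17: obs=x cand={0,3} pick 3 [1->3 ok]

0,0,3,4,2,4,2,3,3,1,3,1,0,4,3,3,1,3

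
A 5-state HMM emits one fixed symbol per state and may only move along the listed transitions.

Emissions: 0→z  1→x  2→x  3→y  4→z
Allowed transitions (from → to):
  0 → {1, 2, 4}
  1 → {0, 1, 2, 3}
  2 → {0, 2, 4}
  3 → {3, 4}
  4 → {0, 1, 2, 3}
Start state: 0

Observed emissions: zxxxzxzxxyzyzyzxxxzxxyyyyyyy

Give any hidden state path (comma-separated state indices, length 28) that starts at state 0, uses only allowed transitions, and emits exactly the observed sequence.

0,2,2,2,0,1,0,1,1,3,4,3,4,3,4,2,2,2,0,1,1,3,3,3,3,3,3,3

  pos 0: z in {0,4}, choose 0; start
  pos 1: x in {1,2}, choose 2; 0->2 ok
  pos 2: x in {1,2}, choose 2; 2->2 ok
  pos 3: x in {1,2}, choose 2; 2->2 ok
  pos 4: z in {0,4}, choose 0; 2->0 ok
  pos 5: x in {1,2}, choose 1; 0->1 ok
  pos 6: z in {0,4}, choose 0; 1->0 ok
  pos 7: x in {1,2}, choose 1; 0->1 ok
  pos 8: x in {1,2}, choose 1; 1->1 ok
  pos 9: y in {3}, choose 3; 1->3 ok
  pos 10: z in {0,4}, choose 4; 3->4 ok
  pos 11: y in {3}, choose 3; 4->3 ok
  pos 12: z in {0,4}, choose 4; 3->4 ok
  pos 13: y in {3}, choose 3; 4->3 ok
  pos 14: z in {0,4}, choose 4; 3->4 ok
  pos 15: x in {1,2}, choose 2; 4->2 ok
  pos 16: x in {1,2}, choose 2; 2->2 ok
  pos 17: x in {1,2}, choose 2; 2->2 ok
  pos 18: z in {0,4}, choose 0; 2->0 ok
  pos 19: x in {1,2}, choose 1; 0->1 ok
  pos 20: x in {1,2}, choose 1; 1->1 ok
  pos 21: y in {3}, choose 3; 1->3 ok
  pos 22: y in {3}, choose 3; 3->3 ok
  pos 23: y in {3}, choose 3; 3->3 ok
  pos 24: y in {3}, choose 3; 3->3 ok
  pos 25: y in {3}, choose 3; 3->3 ok
  pos 26: y in {3}, choose 3; 3->3 ok
  pos 27: y in {3}, choose 3; 3->3 ok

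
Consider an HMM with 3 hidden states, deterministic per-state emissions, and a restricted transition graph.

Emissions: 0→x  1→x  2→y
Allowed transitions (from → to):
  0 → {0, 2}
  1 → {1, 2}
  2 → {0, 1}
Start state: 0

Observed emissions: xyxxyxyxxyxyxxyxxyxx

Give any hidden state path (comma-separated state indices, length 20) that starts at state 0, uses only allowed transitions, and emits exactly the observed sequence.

  0: obs=x cand={0,1} pick 0 [start]
  1: obs=y cand={2} pick 2 [0->2 ok]
  2: obs=x cand={0,1} pick 1 [2->1 ok]
  3: obs=x cand={0,1} pick 1 [1->1 ok]
  4: obs=y cand={2} pick 2 [1->2 ok]
  5: obs=x cand={0,1} pick 1 [2->1 ok]
  6: obs=y cand={2} pick 2 [1->2 ok]
  7: obs=x cand={0,1} pick 1 [2->1 ok]
  8: obs=x cand={0,1} pick 1 [1->1 ok]
  9: obs=y cand={2} pick 2 [1->2 ok]
  10: obs=x cand={0,1} pick 1 [2->1 ok]
  11: obs=y cand={2} pick 2 [1->2 ok]
  12: obs=x cand={0,1} pick 1 [2->1 ok]
  13: obs=x cand={0,1} pick 1 [1->1 ok]
  14: obs=y cand={2} pick 2 [1->2 ok]
  15: obs=x cand={0,1} pick 0 [2->0 ok]
  16: obs=x cand={0,1} pick 0 [0->0 ok]
  17: obs=y cand={2} pick 2 [0->2 ok]
  18: obs=x cand={0,1} pick 1 [2->1 ok]
  19: obs=x cand={0,1} pick 1 [1->1 ok]

0,2,1,1,2,1,2,1,1,2,1,2,1,1,2,0,0,2,1,1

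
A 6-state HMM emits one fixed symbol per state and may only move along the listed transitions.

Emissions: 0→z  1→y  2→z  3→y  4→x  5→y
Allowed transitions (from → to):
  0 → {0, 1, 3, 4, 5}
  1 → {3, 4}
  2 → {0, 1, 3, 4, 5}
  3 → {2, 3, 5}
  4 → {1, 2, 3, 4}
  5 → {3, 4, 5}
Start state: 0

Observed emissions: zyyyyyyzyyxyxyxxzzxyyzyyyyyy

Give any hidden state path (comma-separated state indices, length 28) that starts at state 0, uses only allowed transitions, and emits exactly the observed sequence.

  pos 0: z in {0,2}, choose 0; start
  pos 1: y in {1,3,5}, choose 1; 0->1 ok
  pos 2: y in {1,3,5}, choose 3; 1->3 ok
  pos 3: y in {1,3,5}, choose 3; 3->3 ok
  pos 4: y in {1,3,5}, choose 3; 3->3 ok
  pos 5: y in {1,3,5}, choose 3; 3->3 ok
  pos 6: y in {1,3,5}, choose 3; 3->3 ok
  pos 7: z in {0,2}, choose 2; 3->2 ok
  pos 8: y in {1,3,5}, choose 5; 2->5 ok
  pos 9: y in {1,3,5}, choose 5; 5->5 ok
  pos 10: x in {4}, choose 4; 5->4 ok
  pos 11: y in {1,3,5}, choose 1; 4->1 ok
  pos 12: x in {4}, choose 4; 1->4 ok
  pos 13: y in {1,3,5}, choose 1; 4->1 ok
  pos 14: x in {4}, choose 4; 1->4 ok
  pos 15: x in {4}, choose 4; 4->4 ok
  pos 16: z in {0,2}, choose 2; 4->2 ok
  pos 17: z in {0,2}, choose 0; 2->0 ok
  pos 18: x in {4}, choose 4; 0->4 ok
  pos 19: y in {1,3,5}, choose 3; 4->3 ok
  pos 20: y in {1,3,5}, choose 3; 3->3 ok
  pos 21: z in {0,2}, choose 2; 3->2 ok
  pos 22: y in {1,3,5}, choose 5; 2->5 ok
  pos 23: y in {1,3,5}, choose 5; 5->5 ok
  pos 24: y in {1,3,5}, choose 5; 5->5 ok
  pos 25: y in {1,3,5}, choose 3; 5->3 ok
  pos 26: y in {1,3,5}, choose 5; 3->5 ok
  pos 27: y in {1,3,5}, choose 5; 5->5 ok

0,1,3,3,3,3,3,2,5,5,4,1,4,1,4,4,2,0,4,3,3,2,5,5,5,3,5,5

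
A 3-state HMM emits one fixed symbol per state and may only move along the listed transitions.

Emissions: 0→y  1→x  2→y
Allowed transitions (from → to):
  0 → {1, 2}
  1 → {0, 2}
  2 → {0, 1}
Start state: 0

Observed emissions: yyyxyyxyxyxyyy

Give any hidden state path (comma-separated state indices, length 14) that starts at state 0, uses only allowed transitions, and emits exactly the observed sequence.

0,2,0,1,2,0,1,0,1,0,1,2,0,2

  0: obs=y cand={0,2} pick 0 [start]
  1: obs=y cand={0,2} pick 2 [0->2 ok]
  2: obs=y cand={0,2} pick 0 [2->0 ok]
  3: obs=x cand={1} pick 1 [0->1 ok]
  4: obs=y cand={0,2} pick 2 [1->2 ok]
  5: obs=y cand={0,2} pick 0 [2->0 ok]
  6: obs=x cand={1} pick 1 [0->1 ok]
  7: obs=y cand={0,2} pick 0 [1->0 ok]
  8: obs=x cand={1} pick 1 [0->1 ok]
  9: obs=y cand={0,2} pick 0 [1->0 ok]
  10: obs=x cand={1} pick 1 [0->1 ok]
  11: obs=y cand={0,2} pick 2 [1->2 ok]
  12: obs=y cand={0,2} pick 0 [2->0 ok]
  13: obs=y cand={0,2} pick 2 [0->2 ok]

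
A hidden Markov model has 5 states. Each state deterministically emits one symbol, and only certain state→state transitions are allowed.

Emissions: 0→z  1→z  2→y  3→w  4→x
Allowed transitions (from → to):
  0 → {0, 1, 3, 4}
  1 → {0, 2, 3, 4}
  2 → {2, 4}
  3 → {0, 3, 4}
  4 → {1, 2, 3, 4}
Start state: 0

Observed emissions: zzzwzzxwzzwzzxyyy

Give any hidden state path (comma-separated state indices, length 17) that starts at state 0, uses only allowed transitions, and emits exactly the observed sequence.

0,0,1,3,0,0,4,3,0,0,3,0,1,4,2,2,2

  0: obs=z cand={0,1} pick 0 [start]
  1: obs=z cand={0,1} pick 0 [0->0 ok]
  2: obs=z cand={0,1} pick 1 [0->1 ok]
  3: obs=w cand={3} pick 3 [1->3 ok]
  4: obs=z cand={0,1} pick 0 [3->0 ok]
  5: obs=z cand={0,1} pick 0 [0->0 ok]
  6: obs=x cand={4} pick 4 [0->4 ok]
  7: obs=w cand={3} pick 3 [4->3 ok]
  8: obs=z cand={0,1} pick 0 [3->0 ok]
  9: obs=z cand={0,1} pick 0 [0->0 ok]
  10: obs=w cand={3} pick 3 [0->3 ok]
  11: obs=z cand={0,1} pick 0 [3->0 ok]
  12: obs=z cand={0,1} pick 1 [0->1 ok]
  13: obs=x cand={4} pick 4 [1->4 ok]
  14: obs=y cand={2} pick 2 [4->2 ok]
  15: obs=y cand={2} pick 2 [2->2 ok]
  16: obs=y cand={2} pick 2 [2->2 ok]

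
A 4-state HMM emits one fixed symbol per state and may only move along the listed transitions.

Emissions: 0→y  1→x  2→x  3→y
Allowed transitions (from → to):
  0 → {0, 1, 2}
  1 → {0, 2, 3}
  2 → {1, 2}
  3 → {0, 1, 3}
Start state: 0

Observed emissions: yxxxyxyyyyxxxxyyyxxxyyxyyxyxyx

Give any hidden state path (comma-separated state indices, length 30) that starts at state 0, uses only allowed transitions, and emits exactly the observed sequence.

  pos 0: y in {0,3}, choose 0; start
  pos 1: x in {1,2}, choose 1; 0->1 ok
  pos 2: x in {1,2}, choose 2; 1->2 ok
  pos 3: x in {1,2}, choose 1; 2->1 ok
  pos 4: y in {0,3}, choose 3; 1->3 ok
  pos 5: x in {1,2}, choose 1; 3->1 ok
  pos 6: y in {0,3}, choose 3; 1->3 ok
  pos 7: y in {0,3}, choose 3; 3->3 ok
  pos 8: y in {0,3}, choose 3; 3->3 ok
  pos 9: y in {0,3}, choose 0; 3->0 ok
  pos 10: x in {1,2}, choose 2; 0->2 ok
  pos 11: x in {1,2}, choose 1; 2->1 ok
  pos 12: x in {1,2}, choose 2; 1->2 ok
  pos 13: x in {1,2}, choose 1; 2->1 ok
  pos 14: y in {0,3}, choose 3; 1->3 ok
  pos 15: y in {0,3}, choose 3; 3->3 ok
  pos 16: y in {0,3}, choose 0; 3->0 ok
  pos 17: x in {1,2}, choose 1; 0->1 ok
  pos 18: x in {1,2}, choose 2; 1->2 ok
  pos 19: x in {1,2}, choose 1; 2->1 ok
  pos 20: y in {0,3}, choose 3; 1->3 ok
  pos 21: y in {0,3}, choose 0; 3->0 ok
  pos 22: x in {1,2}, choose 1; 0->1 ok
  pos 23: y in {0,3}, choose 3; 1->3 ok
  pos 24: y in {0,3}, choose 0; 3->0 ok
  pos 25: x in {1,2}, choose 1; 0->1 ok
  pos 26: y in {0,3}, choose 3; 1->3 ok
  pos 27: x in {1,2}, choose 1; 3->1 ok
  pos 28: y in {0,3}, choose 3; 1->3 ok
  pos 29: x in {1,2}, choose 1; 3->1 ok

0,1,2,1,3,1,3,3,3,0,2,1,2,1,3,3,0,1,2,1,3,0,1,3,0,1,3,1,3,1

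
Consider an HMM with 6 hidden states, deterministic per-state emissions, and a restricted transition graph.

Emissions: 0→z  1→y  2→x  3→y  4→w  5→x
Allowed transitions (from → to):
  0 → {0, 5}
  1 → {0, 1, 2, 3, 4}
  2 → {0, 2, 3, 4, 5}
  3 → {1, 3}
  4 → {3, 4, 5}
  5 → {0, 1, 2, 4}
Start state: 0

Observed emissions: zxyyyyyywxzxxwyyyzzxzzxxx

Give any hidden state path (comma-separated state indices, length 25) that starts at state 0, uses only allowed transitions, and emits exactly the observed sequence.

0,5,1,3,3,3,3,1,4,5,0,5,2,4,3,1,1,0,0,5,0,0,5,2,2

  0: obs=z cand={0} pick 0 [start]
  1: obs=x cand={2,5} pick 5 [0->5 ok]
  2: obs=y cand={1,3} pick 1 [5->1 ok]
  3: obs=y cand={1,3} pick 3 [1->3 ok]
  4: obs=y cand={1,3} pick 3 [3->3 ok]
  5: obs=y cand={1,3} pick 3 [3->3 ok]
  6: obs=y cand={1,3} pick 3 [3->3 ok]
  7: obs=y cand={1,3} pick 1 [3->1 ok]
  8: obs=w cand={4} pick 4 [1->4 ok]
  9: obs=x cand={2,5} pick 5 [4->5 ok]
  10: obs=z cand={0} pick 0 [5->0 ok]
  11: obs=x cand={2,5} pick 5 [0->5 ok]
  12: obs=x cand={2,5} pick 2 [5->2 ok]
  13: obs=w cand={4} pick 4 [2->4 ok]
  14: obs=y cand={1,3} pick 3 [4->3 ok]
  15: obs=y cand={1,3} pick 1 [3->1 ok]
  16: obs=y cand={1,3} pick 1 [1->1 ok]
  17: obs=z cand={0} pick 0 [1->0 ok]
  18: obs=z cand={0} pick 0 [0->0 ok]
  19: obs=x cand={2,5} pick 5 [0->5 ok]
  20: obs=z cand={0} pick 0 [5->0 ok]
  21: obs=z cand={0} pick 0 [0->0 ok]
  22: obs=x cand={2,5} pick 5 [0->5 ok]
  23: obs=x cand={2,5} pick 2 [5->2 ok]
  24: obs=x cand={2,5} pick 2 [2->2 ok]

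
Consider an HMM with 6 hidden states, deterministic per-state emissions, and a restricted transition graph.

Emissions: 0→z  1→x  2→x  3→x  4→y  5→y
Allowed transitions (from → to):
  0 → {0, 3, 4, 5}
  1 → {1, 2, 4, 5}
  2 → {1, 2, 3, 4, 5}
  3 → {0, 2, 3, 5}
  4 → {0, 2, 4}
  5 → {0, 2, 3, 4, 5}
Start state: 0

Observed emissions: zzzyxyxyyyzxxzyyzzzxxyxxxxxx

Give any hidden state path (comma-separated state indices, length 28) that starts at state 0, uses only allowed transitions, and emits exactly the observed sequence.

  t0 'z' -> {0}, take 0 (start)
  t1 'z' -> {0}, take 0 (0->0 ok)
  t2 'z' -> {0}, take 0 (0->0 ok)
  t3 'y' -> {4,5}, take 4 (0->4 ok)
  t4 'x' -> {1,2,3}, take 2 (4->2 ok)
  t5 'y' -> {4,5}, take 5 (2->5 ok)
  t6 'x' -> {1,2,3}, take 2 (5->2 ok)
  t7 'y' -> {4,5}, take 5 (2->5 ok)
  t8 'y' -> {4,5}, take 4 (5->4 ok)
  t9 'y' -> {4,5}, take 4 (4->4 ok)
  t10 'z' -> {0}, take 0 (4->0 ok)
  t11 'x' -> {1,2,3}, take 3 (0->3 ok)
  t12 'x' -> {1,2,3}, take 3 (3->3 ok)
  t13 'z' -> {0}, take 0 (3->0 ok)
  t14 'y' -> {4,5}, take 5 (0->5 ok)
  t15 'y' -> {4,5}, take 4 (5->4 ok)
  t16 'z' -> {0}, take 0 (4->0 ok)
  t17 'z' -> {0}, take 0 (0->0 ok)
  t18 'z' -> {0}, take 0 (0->0 ok)
  t19 'x' -> {1,2,3}, take 3 (0->3 ok)
  t20 'x' -> {1,2,3}, take 3 (3->3 ok)
  t21 'y' -> {4,5}, take 5 (3->5 ok)
  t22 'x' -> {1,2,3}, take 3 (5->3 ok)
  t23 'x' -> {1,2,3}, take 2 (3->2 ok)
  t24 'x' -> {1,2,3}, take 2 (2->2 ok)
  t25 'x' -> {1,2,3}, take 2 (2->2 ok)
  t26 'x' -> {1,2,3}, take 1 (2->1 ok)
  t27 'x' -> {1,2,3}, take 1 (1->1 ok)

0,0,0,4,2,5,2,5,4,4,0,3,3,0,5,4,0,0,0,3,3,5,3,2,2,2,1,1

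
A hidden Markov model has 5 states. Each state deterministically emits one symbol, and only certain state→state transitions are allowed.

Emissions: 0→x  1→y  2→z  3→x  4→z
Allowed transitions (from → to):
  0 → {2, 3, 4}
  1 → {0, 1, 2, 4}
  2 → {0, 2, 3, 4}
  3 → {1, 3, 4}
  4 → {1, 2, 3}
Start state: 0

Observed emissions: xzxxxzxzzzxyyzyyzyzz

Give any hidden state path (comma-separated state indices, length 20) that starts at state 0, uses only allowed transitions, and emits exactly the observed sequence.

0,4,3,3,3,4,3,4,2,2,3,1,1,4,1,1,4,1,4,2

  [0] x  {0,3}  => 0  start
  [1] z  {2,4}  => 4  0->4 ok
  [2] x  {0,3}  => 3  4->3 ok
  [3] x  {0,3}  => 3  3->3 ok
  [4] x  {0,3}  => 3  3->3 ok
  [5] z  {2,4}  => 4  3->4 ok
  [6] x  {0,3}  => 3  4->3 ok
  [7] z  {2,4}  => 4  3->4 ok
  [8] z  {2,4}  => 2  4->2 ok
  [9] z  {2,4}  => 2  2->2 ok
  [10] x  {0,3}  => 3  2->3 ok
  [11] y  {1}  => 1  3->1 ok
  [12] y  {1}  => 1  1->1 ok
  [13] z  {2,4}  => 4  1->4 ok
  [14] y  {1}  => 1  4->1 ok
  [15] y  {1}  => 1  1->1 ok
  [16] z  {2,4}  => 4  1->4 ok
  [17] y  {1}  => 1  4->1 ok
  [18] z  {2,4}  => 4  1->4 ok
  [19] z  {2,4}  => 2  4->2 ok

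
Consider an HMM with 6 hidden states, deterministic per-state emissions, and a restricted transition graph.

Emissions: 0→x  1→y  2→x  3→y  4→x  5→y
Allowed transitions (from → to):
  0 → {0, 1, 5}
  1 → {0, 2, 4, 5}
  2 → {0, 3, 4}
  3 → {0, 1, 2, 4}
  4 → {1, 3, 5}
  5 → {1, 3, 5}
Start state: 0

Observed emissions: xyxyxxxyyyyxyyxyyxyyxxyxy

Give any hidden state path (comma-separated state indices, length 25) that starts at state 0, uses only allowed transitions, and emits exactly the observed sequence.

0,1,4,1,2,0,0,5,5,5,3,4,3,1,4,3,1,4,5,3,2,4,3,4,5

  pos 0: x in {0,2,4}, choose 0; start
  pos 1: y in {1,3,5}, choose 1; 0->1 ok
  pos 2: x in {0,2,4}, choose 4; 1->4 ok
  pos 3: y in {1,3,5}, choose 1; 4->1 ok
  pos 4: x in {0,2,4}, choose 2; 1->2 ok
  pos 5: x in {0,2,4}, choose 0; 2->0 ok
  pos 6: x in {0,2,4}, choose 0; 0->0 ok
  pos 7: y in {1,3,5}, choose 5; 0->5 ok
  pos 8: y in {1,3,5}, choose 5; 5->5 ok
  pos 9: y in {1,3,5}, choose 5; 5->5 ok
  pos 10: y in {1,3,5}, choose 3; 5->3 ok
  pos 11: x in {0,2,4}, choose 4; 3->4 ok
  pos 12: y in {1,3,5}, choose 3; 4->3 ok
  pos 13: y in {1,3,5}, choose 1; 3->1 ok
  pos 14: x in {0,2,4}, choose 4; 1->4 ok
  pos 15: y in {1,3,5}, choose 3; 4->3 ok
  pos 16: y in {1,3,5}, choose 1; 3->1 ok
  pos 17: x in {0,2,4}, choose 4; 1->4 ok
  pos 18: y in {1,3,5}, choose 5; 4->5 ok
  pos 19: y in {1,3,5}, choose 3; 5->3 ok
  pos 20: x in {0,2,4}, choose 2; 3->2 ok
  pos 21: x in {0,2,4}, choose 4; 2->4 ok
  pos 22: y in {1,3,5}, choose 3; 4->3 ok
  pos 23: x in {0,2,4}, choose 4; 3->4 ok
  pos 24: y in {1,3,5}, choose 5; 4->5 ok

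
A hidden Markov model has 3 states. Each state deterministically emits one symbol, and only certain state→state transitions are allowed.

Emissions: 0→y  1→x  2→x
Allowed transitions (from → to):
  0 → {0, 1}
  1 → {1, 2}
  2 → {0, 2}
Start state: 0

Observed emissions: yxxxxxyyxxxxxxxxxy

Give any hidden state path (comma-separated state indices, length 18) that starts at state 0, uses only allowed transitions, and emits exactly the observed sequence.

0,1,1,1,2,2,0,0,1,1,1,1,1,2,2,2,2,0

  [0] y  {0}  => 0  start
  [1] x  {1,2}  => 1  0->1 ok
  [2] x  {1,2}  => 1  1->1 ok
  [3] x  {1,2}  => 1  1->1 ok
  [4] x  {1,2}  => 2  1->2 ok
  [5] x  {1,2}  => 2  2->2 ok
  [6] y  {0}  => 0  2->0 ok
  [7] y  {0}  => 0  0->0 ok
  [8] x  {1,2}  => 1  0->1 ok
  [9] x  {1,2}  => 1  1->1 ok
  [10] x  {1,2}  => 1  1->1 ok
  [11] x  {1,2}  => 1  1->1 ok
  [12] x  {1,2}  => 1  1->1 ok
  [13] x  {1,2}  => 2  1->2 ok
  [14] x  {1,2}  => 2  2->2 ok
  [15] x  {1,2}  => 2  2->2 ok
  [16] x  {1,2}  => 2  2->2 ok
  [17] y  {0}  => 0  2->0 ok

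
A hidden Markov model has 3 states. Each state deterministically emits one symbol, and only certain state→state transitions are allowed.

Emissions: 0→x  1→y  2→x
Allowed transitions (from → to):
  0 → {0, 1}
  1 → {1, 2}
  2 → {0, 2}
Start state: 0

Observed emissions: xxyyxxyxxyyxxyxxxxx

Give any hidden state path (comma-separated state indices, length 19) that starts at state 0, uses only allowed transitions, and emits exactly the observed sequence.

0,0,1,1,2,0,1,2,0,1,1,2,0,1,2,2,2,0,0

  pos 0: x in {0,2}, choose 0; start
  pos 1: x in {0,2}, choose 0; 0->0 ok
  pos 2: y in {1}, choose 1; 0->1 ok
  pos 3: y in {1}, choose 1; 1->1 ok
  pos 4: x in {0,2}, choose 2; 1->2 ok
  pos 5: x in {0,2}, choose 0; 2->0 ok
  pos 6: y in {1}, choose 1; 0->1 ok
  pos 7: x in {0,2}, choose 2; 1->2 ok
  pos 8: x in {0,2}, choose 0; 2->0 ok
  pos 9: y in {1}, choose 1; 0->1 ok
  pos 10: y in {1}, choose 1; 1->1 ok
  pos 11: x in {0,2}, choose 2; 1->2 ok
  pos 12: x in {0,2}, choose 0; 2->0 ok
  pos 13: y in {1}, choose 1; 0->1 ok
  pos 14: x in {0,2}, choose 2; 1->2 ok
  pos 15: x in {0,2}, choose 2; 2->2 ok
  pos 16: x in {0,2}, choose 2; 2->2 ok
  pos 17: x in {0,2}, choose 0; 2->0 ok
  pos 18: x in {0,2}, choose 0; 0->0 ok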